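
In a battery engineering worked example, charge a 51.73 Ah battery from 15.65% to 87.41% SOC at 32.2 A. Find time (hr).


delta_Ah = 51.73 * (87.41 - 15.65) / 100 = 37.121 Ah
t = delta_Ah / I = 37.121 / 32.2 = 1.153 hr

1.153 hr


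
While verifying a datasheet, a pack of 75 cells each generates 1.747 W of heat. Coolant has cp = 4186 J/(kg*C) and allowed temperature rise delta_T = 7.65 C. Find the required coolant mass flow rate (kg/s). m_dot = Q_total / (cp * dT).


Step 1: Total heat Q = 75 * 1.747 W = 131.03 W
Step 2: denom = cp * dT = 4186 * 7.65 = 32023
Step 3: m_dot = 131.03 / 32023 = 0.004092 kg/s

0.004092 kg/s


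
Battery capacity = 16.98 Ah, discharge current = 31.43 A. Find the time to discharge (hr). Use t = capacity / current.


Runtime = 16.98 Ah / 31.43 A = 0.5402 hr

0.5402 hr


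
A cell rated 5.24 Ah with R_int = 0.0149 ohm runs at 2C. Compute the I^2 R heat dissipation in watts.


Step 1: I = C_rate * capacity = 2 * 5.24 = 10.48 A
Step 2: Q = I^2 * R = 10.48^2 * 0.0149 = 109.83 * 0.0149 = 1.636 W

1.636 W


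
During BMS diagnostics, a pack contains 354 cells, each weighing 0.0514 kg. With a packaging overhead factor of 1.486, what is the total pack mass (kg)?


Cell mass sum = 354 * 0.0514 = 18.196 kg
With overhead 1.486: m_pack = 18.196 * 1.486 = 27.04 kg

27.04 kg


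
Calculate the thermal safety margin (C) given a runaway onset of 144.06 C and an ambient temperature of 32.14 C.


margin = T_onset - T_ambient = 144.06 - 32.14 = 111.92 C

111.92 C


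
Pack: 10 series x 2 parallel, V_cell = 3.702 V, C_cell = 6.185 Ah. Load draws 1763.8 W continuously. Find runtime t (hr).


Step 1: E_pack = Ns * V_cell * Np * C_cell = 10 * 3.702 * 2 * 6.185 = 457.94 Wh
Step 2: t = E_pack / P = 457.94 / 1763.8 = 0.2596 hr

0.2596 hr


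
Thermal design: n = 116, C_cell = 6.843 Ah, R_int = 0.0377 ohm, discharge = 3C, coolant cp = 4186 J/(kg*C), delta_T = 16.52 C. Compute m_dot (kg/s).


Step 1: I = 3 * 6.843 = 20.529 A
Step 2: Q_cell = I^2 * R = 20.529^2 * 0.0377 = 15.888 W
Step 3: Q_total = 116 * 15.888 = 1843 W
Step 4: m_dot = Q_total / (cp * dT) = 1843 / (4186 * 16.52) = 0.02665 kg/s

0.02665 kg/s


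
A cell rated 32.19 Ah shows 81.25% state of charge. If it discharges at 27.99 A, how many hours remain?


Step 1: remaining = SOC/100 * C_total = 81.25/100 * 32.19 = 26.154 Ah
Step 2: t = remaining / I = 26.154 / 27.99 = 0.9344 hr

0.9344 hr


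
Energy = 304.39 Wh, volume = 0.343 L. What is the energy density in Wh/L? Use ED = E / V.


ED = E / V = 304.39 / 0.343 = 887.4 Wh/L

887.4 Wh/L


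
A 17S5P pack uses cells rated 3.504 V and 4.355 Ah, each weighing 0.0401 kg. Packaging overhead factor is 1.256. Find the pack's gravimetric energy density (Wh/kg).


Step 1: V_pack = 17 * 3.504 = 59.568 V
Step 2: C_pack = 5 * 4.355 = 21.775 Ah
Step 3: E_pack = V_pack * C_pack = 59.568 * 21.775 = 1297.1 Wh
Step 4: m_pack = 17 * 5 * 0.0401 * 1.256 = 4.2811 kg
Step 5: ED = E_pack / m_pack = 1297.1 / 4.2811 = 303.0 Wh/kg

303.0 Wh/kg


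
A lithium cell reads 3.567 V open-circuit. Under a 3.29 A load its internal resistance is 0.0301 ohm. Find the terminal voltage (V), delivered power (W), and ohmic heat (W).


Step 1: V_terminal = OCV - I*R = 3.567 - 3.29 * 0.0301 = 3.468 V
Step 2: P_out = V_terminal * I = 3.468 * 3.29 = 11.41 W
Step 3: Q = I^2 * R = 3.29^2 * 0.0301 = 0.3258 W

V=3.468 V, P=11.41 W, Q=0.3258 W


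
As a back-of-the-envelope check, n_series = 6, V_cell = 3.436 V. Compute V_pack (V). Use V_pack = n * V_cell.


With 6 cells in series at 3.436 V each, V_pack = 20.616 V

20.616 V


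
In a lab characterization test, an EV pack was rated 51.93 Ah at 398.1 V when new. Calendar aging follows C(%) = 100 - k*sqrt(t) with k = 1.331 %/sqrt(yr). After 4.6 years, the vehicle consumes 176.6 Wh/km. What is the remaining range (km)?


Step 1: capacity retention = 100 - 1.331 * sqrt(4.6) = 100 - 1.331 * 2.1448 = 97.145%
Step 2: C_now = 51.93 * 97.145/100 = 50.447 Ah
Step 3: E_pack = V * C_now = 398.1 * 50.447 = 20083 Wh
Step 4: range = E_pack / consumption = 20083 / 176.6 = 113.7 km

113.7 km


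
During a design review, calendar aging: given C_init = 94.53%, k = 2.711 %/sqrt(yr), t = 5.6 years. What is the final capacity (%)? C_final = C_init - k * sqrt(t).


Step 1: sqrt(5.6 yr) = 2.3664
Step 2: drop = 2.711 * 2.3664 = 6.4153
Step 3: C_final = 94.53 - 6.4153 = 88.11%

88.11%


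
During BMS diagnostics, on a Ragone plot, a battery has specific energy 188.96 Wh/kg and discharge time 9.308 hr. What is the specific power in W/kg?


Specific power = 188.96 Wh/kg / 9.308 hr = 20.30 W/kg

20.30 W/kg


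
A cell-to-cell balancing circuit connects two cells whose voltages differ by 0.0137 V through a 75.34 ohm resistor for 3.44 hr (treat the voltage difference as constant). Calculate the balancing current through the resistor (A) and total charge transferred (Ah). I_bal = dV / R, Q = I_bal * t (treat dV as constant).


First, Ohm's law: I_bal = 0.0137 V / 75.34 ohm = 1.8184e-04 A
Then Q = I * t = 1.8184e-04 A * 3.44 hr = 6.255e-04 Ah

I=1.8184e-04 A, Q=6.255e-04 Ah


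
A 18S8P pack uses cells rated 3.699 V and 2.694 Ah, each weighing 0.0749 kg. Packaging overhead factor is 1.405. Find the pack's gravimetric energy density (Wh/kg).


Step 1: V_pack = 18 * 3.699 = 66.582 V
Step 2: C_pack = 8 * 2.694 = 21.552 Ah
Step 3: E_pack = V_pack * C_pack = 66.582 * 21.552 = 1435 Wh
Step 4: m_pack = 18 * 8 * 0.0749 * 1.405 = 15.154 kg
Step 5: ED = E_pack / m_pack = 1435 / 15.154 = 94.69 Wh/kg

94.69 Wh/kg


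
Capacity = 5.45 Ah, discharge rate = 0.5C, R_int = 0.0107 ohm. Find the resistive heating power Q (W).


Step 1: I = C_rate * capacity = 0.5 * 5.45 = 2.725 A
Step 2: Q = I^2 * R = 2.725^2 * 0.0107 = 7.4256 * 0.0107 = 0.07945 W

0.07945 W


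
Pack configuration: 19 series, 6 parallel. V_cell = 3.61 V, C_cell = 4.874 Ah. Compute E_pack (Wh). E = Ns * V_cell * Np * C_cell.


V_pack = 19 * 3.61 = 68.59 V
C_pack = 6 * 4.874 = 29.244 Ah
E = V_pack * C_pack = 68.59 * 29.244 = 2006 Wh

2006 Wh


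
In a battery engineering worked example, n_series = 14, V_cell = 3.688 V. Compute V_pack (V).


V_pack = n * V_cell = 14 * 3.688 = 51.632 V

51.632 V


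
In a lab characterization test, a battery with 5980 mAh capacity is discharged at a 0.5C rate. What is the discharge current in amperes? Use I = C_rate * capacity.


Convert: capacity = 5980 mAh = 5.98 Ah
At 0.5C: I = 0.5 * 5.98 Ah = 2.99 A

2.99 A


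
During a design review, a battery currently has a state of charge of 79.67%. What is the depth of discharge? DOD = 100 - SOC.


Complement of SOC: DOD = 100% - 79.67% = 20.33%

20.33%


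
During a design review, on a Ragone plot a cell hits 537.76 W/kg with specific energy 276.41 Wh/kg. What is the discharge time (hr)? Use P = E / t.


t = E / P = 276.41 / 537.76 = 0.5140 hr

0.5140 hr


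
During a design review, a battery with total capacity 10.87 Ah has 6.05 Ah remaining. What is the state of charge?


SOC% = 6.05 / 10.87 * 100 = 55.66%

55.66%


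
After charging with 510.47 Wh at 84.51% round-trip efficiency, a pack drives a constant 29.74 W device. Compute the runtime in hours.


Step 1: E_discharge = eta/100 * E_charge = 84.51/100 * 510.47 = 431.4 Wh
Step 2: t = E_discharge / P = 431.4 / 29.74 = 14.51 hr

14.51 hr


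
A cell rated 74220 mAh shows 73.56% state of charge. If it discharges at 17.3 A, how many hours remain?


Convert: C_total = 74220 mAh = 74.22 Ah
Step 1: remaining = SOC/100 * C_total = 73.56/100 * 74.22 = 54.596 Ah
Step 2: t = remaining / I = 54.596 / 17.3 = 3.156 hr

3.156 hr


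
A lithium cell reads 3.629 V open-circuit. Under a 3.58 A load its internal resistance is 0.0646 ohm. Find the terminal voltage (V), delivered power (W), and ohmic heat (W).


Step 1: V_terminal = OCV - I*R = 3.629 - 3.58 * 0.0646 = 3.3977 V
Step 2: P_out = V_terminal * I = 3.3977 * 3.58 = 12.16 W
Step 3: Q = I^2 * R = 3.58^2 * 0.0646 = 0.8279 W

V=3.3977 V, P=12.16 W, Q=0.8279 W


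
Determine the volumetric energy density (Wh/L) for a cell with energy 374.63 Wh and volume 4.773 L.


Volumetric ED = 374.63 Wh / 4.773 L = 78.49 Wh/L

78.49 Wh/L


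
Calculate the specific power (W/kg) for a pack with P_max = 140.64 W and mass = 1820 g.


Convert: m = 1820 g = 1.82 kg
Specific power = 140.64 W / 1.82 kg = 77.27 W/kg

77.27 W/kg


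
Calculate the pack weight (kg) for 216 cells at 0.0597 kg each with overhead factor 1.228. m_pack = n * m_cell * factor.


Cell mass sum = 216 * 0.0597 = 12.895 kg
With overhead 1.228: m_pack = 12.895 * 1.228 = 15.84 kg

15.84 kg


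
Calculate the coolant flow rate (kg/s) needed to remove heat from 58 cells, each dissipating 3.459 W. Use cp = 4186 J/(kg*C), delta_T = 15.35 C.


Step 1: Total heat Q = 58 * 3.459 W = 200.62 W
Step 2: denom = cp * dT = 4186 * 15.35 = 64255
Step 3: m_dot = 200.62 / 64255 = 0.003122 kg/s

0.003122 kg/s


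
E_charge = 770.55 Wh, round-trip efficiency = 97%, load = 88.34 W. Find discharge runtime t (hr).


Step 1: E_discharge = eta/100 * E_charge = 97/100 * 770.55 = 747.43 Wh
Step 2: t = E_discharge / P = 747.43 / 88.34 = 8.461 hr

8.461 hr


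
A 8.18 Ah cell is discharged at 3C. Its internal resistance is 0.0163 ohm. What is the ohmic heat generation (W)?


Step 1: I = C_rate * capacity = 3 * 8.18 = 24.54 A
Step 2: Q = I^2 * R = 24.54^2 * 0.0163 = 602.21 * 0.0163 = 9.816 W

9.816 W


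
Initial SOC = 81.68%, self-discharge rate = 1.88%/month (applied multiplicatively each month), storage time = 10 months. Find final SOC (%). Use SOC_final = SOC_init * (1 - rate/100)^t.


Monthly retention factor = 1 - 1.88/100 = 0.9812
Over 10 months: factor^10 = 0.82713
SOC_final = 81.68 * 0.82713 = 67.56%

67.56%


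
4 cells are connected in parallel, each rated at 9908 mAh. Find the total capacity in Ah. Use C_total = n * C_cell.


Convert: C_cell = 9908 mAh = 9.908 Ah
C_total = 4 * 9.908 = 39.632 Ah

39.632 Ah


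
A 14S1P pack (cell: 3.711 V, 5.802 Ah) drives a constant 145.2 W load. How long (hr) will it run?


Step 1: E_pack = Ns * V_cell * Np * C_cell = 14 * 3.711 * 1 * 5.802 = 301.44 Wh
Step 2: t = E_pack / P = 301.44 / 145.2 = 2.076 hr

2.076 hr


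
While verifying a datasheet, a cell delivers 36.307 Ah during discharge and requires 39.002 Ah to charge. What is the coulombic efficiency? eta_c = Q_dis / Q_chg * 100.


eta_c = Q_dis / Q_chg * 100 = 36.307 / 39.002 * 100 = 93.09%

93.09%


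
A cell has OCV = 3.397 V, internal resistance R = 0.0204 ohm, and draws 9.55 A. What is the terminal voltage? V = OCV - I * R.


IR drop = 9.55 * 0.0204 = 0.19482 V
V = 3.397 - 0.19482 = 3.202 V

3.202 V


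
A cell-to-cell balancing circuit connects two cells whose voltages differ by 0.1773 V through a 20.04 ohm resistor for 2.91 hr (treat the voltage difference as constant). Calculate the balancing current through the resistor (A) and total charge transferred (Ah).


First, Ohm's law: I_bal = 0.1773 V / 20.04 ohm = 0.0088473 A
Then Q = I * t = 0.0088473 A * 2.91 hr = 0.02575 Ah

I=0.0088473 A, Q=0.02575 Ah


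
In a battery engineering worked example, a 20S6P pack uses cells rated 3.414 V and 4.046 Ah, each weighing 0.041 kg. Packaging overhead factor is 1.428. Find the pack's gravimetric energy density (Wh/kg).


Step 1: V_pack = 20 * 3.414 = 68.28 V
Step 2: C_pack = 6 * 4.046 = 24.276 Ah
Step 3: E_pack = V_pack * C_pack = 68.28 * 24.276 = 1657.6 Wh
Step 4: m_pack = 20 * 6 * 0.041 * 1.428 = 7.0258 kg
Step 5: ED = E_pack / m_pack = 1657.6 / 7.0258 = 235.9 Wh/kg

235.9 Wh/kg


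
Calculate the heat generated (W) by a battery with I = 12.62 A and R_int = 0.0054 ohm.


Q = I^2 * R = 12.62^2 * 0.0054 = 0.8600 W

0.8600 W


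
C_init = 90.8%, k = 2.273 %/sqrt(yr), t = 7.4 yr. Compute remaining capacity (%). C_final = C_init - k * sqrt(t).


sqrt(t) = sqrt(7.4) = 2.7203
C_final = 90.8 - 2.273 * 2.7203 = 84.62%

84.62%


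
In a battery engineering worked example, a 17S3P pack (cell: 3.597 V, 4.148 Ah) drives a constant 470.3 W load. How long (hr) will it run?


Step 1: E_pack = Ns * V_cell * Np * C_cell = 17 * 3.597 * 3 * 4.148 = 760.94 Wh
Step 2: t = E_pack / P = 760.94 / 470.3 = 1.618 hr

1.618 hr


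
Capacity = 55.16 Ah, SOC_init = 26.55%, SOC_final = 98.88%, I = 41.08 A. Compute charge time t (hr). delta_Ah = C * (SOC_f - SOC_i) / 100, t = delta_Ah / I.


Step 1: dSOC = 98.88% - 26.55% = 72.33%
Step 2: delta_Ah = 55.16 * 72.33 / 100 = 39.897 Ah
Step 3: t = 39.897 / 41.08 = 0.9712 hr

0.9712 hr


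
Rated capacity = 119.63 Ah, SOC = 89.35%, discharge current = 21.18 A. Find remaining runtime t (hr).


Step 1: remaining = SOC/100 * C_total = 89.35/100 * 119.63 = 106.89 Ah
Step 2: t = remaining / I = 106.89 / 21.18 = 5.047 hr

5.047 hr


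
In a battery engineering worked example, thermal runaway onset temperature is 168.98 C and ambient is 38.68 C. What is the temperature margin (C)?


Safety margin = 168.98 C - 38.68 C = 130.3 C

130.3 C


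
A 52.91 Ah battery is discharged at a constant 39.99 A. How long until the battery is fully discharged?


t = capacity / current = 52.91 / 39.99 = 1.323 hr

1.323 hr


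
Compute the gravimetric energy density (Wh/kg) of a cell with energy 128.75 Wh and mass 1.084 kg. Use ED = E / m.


Specific energy = 128.75 Wh / 1.084 kg = 118.8 Wh/kg

118.8 Wh/kg


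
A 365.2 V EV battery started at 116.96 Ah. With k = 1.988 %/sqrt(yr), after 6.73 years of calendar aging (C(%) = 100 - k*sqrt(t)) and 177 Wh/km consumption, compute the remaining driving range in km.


Step 1: capacity retention = 100 - 1.988 * sqrt(6.73) = 100 - 1.988 * 2.5942 = 94.843%
Step 2: C_now = 116.96 * 94.843/100 = 110.93 Ah
Step 3: E_pack = V * C_now = 365.2 * 110.93 = 40512 Wh
Step 4: range = E_pack / consumption = 40512 / 177 = 228.9 km

228.9 km


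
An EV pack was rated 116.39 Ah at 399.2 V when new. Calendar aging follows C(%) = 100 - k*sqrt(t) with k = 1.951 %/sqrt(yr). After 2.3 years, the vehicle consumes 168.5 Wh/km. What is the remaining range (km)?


Step 1: capacity retention = 100 - 1.951 * sqrt(2.3) = 100 - 1.951 * 1.5166 = 97.041%
Step 2: C_now = 116.39 * 97.041/100 = 112.95 Ah
Step 3: E_pack = V * C_now = 399.2 * 112.95 = 45090 Wh
Step 4: range = E_pack / consumption = 45090 / 168.5 = 267.6 km

267.6 km


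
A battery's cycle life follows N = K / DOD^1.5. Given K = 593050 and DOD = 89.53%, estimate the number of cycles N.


Step 1: DOD^1.5 = 89.53^1.5 = 847.14
Step 2: N = 593050 / 847.14 = 700.1 cycles

700.1 cycles


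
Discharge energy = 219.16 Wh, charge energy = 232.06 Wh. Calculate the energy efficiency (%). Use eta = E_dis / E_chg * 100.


eta_e = E_dis / E_chg * 100 = 219.16 / 232.06 * 100 = 94.44%

94.44%


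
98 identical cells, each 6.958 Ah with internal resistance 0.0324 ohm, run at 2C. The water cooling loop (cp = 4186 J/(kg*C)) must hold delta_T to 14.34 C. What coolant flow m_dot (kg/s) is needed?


Step 1: I = 2 * 6.958 = 13.916 A
Step 2: Q_cell = I^2 * R = 13.916^2 * 0.0324 = 6.2744 W
Step 3: Q_total = 98 * 6.2744 = 614.89 W
Step 4: m_dot = Q_total / (cp * dT) = 614.89 / (4186 * 14.34) = 0.01024 kg/s

0.01024 kg/s


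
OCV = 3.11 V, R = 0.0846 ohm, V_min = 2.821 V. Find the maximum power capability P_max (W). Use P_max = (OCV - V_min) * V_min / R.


dV = OCV - V_min = 0.289 V (so I_max = dV / R)
P_max = dV * V_min / R = 0.289 * 2.821 / 0.0846 = 9.637 W

9.637 W


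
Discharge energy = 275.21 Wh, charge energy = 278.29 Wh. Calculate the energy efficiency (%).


eta_e = E_dis / E_chg * 100 = 275.21 / 278.29 * 100 = 98.89%

98.89%


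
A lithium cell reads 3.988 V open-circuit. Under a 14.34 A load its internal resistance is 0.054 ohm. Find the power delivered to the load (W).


Step 1: V_terminal = OCV - I*R = 3.988 - 14.34 * 0.054 = 3.2136 V
Step 2: P_out = V_terminal * I = 3.2136 * 14.34 = 46.08 W

46.08 W


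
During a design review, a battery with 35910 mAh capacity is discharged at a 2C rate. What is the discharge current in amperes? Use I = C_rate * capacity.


Convert: capacity = 35910 mAh = 35.91 Ah
I = C_rate * capacity = 2 * 35.91 = 71.82 A

71.82 A


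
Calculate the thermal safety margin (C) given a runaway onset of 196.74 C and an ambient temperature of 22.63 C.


Safety margin = 196.74 C - 22.63 C = 174.11 C

174.11 C


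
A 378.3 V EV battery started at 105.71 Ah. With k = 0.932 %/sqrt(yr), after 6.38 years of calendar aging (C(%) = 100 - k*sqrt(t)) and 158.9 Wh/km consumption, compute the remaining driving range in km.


Step 1: capacity retention = 100 - 0.932 * sqrt(6.38) = 100 - 0.932 * 2.5259 = 97.646%
Step 2: C_now = 105.71 * 97.646/100 = 103.22 Ah
Step 3: E_pack = V * C_now = 378.3 * 103.22 = 39048 Wh
Step 4: range = E_pack / consumption = 39048 / 158.9 = 245.7 km

245.7 km


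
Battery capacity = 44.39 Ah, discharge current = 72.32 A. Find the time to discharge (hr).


t = capacity / current = 44.39 / 72.32 = 0.6138 hr

0.6138 hr


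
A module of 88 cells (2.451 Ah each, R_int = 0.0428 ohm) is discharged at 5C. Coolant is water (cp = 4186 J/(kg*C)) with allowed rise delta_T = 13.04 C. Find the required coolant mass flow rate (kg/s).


Step 1: I = 5 * 2.451 = 12.255 A
Step 2: Q_cell = I^2 * R = 12.255^2 * 0.0428 = 6.4279 W
Step 3: Q_total = 88 * 6.4279 = 565.66 W
Step 4: m_dot = Q_total / (cp * dT) = 565.66 / (4186 * 13.04) = 0.01036 kg/s

0.01036 kg/s


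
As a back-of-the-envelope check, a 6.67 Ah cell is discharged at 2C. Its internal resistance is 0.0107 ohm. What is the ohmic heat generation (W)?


Step 1: I = C_rate * capacity = 2 * 6.67 = 13.34 A
Step 2: Q = I^2 * R = 13.34^2 * 0.0107 = 177.96 * 0.0107 = 1.904 W

1.904 W


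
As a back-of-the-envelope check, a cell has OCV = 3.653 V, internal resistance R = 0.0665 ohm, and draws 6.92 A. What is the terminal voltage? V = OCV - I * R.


V = OCV - I*R = 3.653 - 6.92 * 0.0665 = 3.193 V

3.193 V


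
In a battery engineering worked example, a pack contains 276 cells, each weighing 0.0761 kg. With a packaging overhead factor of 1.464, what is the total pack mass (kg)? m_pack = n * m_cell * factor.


Cell mass sum = 276 * 0.0761 = 21.004 kg
With overhead 1.464: m_pack = 21.004 * 1.464 = 30.75 kg

30.75 kg


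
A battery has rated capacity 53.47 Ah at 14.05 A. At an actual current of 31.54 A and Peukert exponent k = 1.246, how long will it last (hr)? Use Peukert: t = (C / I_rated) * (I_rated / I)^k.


Step 1: t_rated = C / I_rated = 53.47 / 14.05 = 3.8057 hr
Step 2: ratio = 14.05 / 31.54 = 0.44547
Step 3: ratio^k = 0.44547^1.246 = 0.36511
Step 4: t = t_rated * ratio^k = 3.8057 * 0.36511 = 1.389 hr

1.389 hr


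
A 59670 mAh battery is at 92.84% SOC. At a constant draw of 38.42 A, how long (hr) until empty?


Convert: C_total = 59670 mAh = 59.67 Ah
Step 1: remaining = SOC/100 * C_total = 92.84/100 * 59.67 = 55.398 Ah
Step 2: t = remaining / I = 55.398 / 38.42 = 1.442 hr

1.442 hr


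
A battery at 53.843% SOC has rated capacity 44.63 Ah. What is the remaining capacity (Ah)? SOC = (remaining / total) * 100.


remaining = SOC / 100 * total = 53.843 / 100 * 44.63 = 24.03 Ah

24.03 Ah


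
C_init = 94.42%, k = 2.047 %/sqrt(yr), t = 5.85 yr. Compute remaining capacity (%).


sqrt(t) = sqrt(5.85) = 2.4187
C_final = 94.42 - 2.047 * 2.4187 = 89.47%

89.47%


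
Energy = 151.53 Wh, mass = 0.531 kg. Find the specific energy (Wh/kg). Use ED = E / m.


ED = E / m = 151.53 / 0.531 = 285.4 Wh/kg

285.4 Wh/kg


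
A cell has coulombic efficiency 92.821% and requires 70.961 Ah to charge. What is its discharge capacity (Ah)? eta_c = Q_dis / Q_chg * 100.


Q_dis = eta/100 * Q_chg = 92.821/100 * 70.961 = 65.87 Ah

65.87 Ah


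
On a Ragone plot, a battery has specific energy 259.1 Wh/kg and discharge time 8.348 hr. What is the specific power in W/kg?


Specific power = 259.1 Wh/kg / 8.348 hr = 31.04 W/kg

31.04 W/kg


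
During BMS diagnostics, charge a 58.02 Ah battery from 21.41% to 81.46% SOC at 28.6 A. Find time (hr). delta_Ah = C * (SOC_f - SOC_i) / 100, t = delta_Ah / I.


delta_Ah = 58.02 * (81.46 - 21.41) / 100 = 34.841 Ah
t = delta_Ah / I = 34.841 / 28.6 = 1.218 hr

1.218 hr


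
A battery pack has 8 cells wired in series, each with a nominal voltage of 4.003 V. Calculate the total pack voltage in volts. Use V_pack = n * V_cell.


Series voltages add: 8 * 4.003 V = 32.024 V

32.024 V


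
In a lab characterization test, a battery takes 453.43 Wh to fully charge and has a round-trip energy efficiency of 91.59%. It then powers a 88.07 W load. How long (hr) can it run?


Step 1: E_discharge = eta/100 * E_charge = 91.59/100 * 453.43 = 415.3 Wh
Step 2: t = E_discharge / P = 415.3 / 88.07 = 4.716 hr

4.716 hr


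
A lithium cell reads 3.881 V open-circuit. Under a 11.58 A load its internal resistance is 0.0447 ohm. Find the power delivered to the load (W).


Step 1: V_terminal = OCV - I*R = 3.881 - 11.58 * 0.0447 = 3.3634 V
Step 2: P_out = V_terminal * I = 3.3634 * 11.58 = 38.95 W

38.95 W


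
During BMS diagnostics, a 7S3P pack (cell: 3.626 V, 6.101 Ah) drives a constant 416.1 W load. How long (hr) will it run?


Step 1: E_pack = Ns * V_cell * Np * C_cell = 7 * 3.626 * 3 * 6.101 = 464.57 Wh
Step 2: t = E_pack / P = 464.57 / 416.1 = 1.116 hr

1.116 hr


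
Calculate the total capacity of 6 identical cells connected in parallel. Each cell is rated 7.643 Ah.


Parallel capacities add: 6 * 7.643 Ah = 45.858 Ah

45.858 Ah


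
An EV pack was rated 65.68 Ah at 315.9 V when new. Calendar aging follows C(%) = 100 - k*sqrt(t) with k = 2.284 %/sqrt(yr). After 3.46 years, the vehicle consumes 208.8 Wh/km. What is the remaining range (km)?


Step 1: capacity retention = 100 - 2.284 * sqrt(3.46) = 100 - 2.284 * 1.8601 = 95.752%
Step 2: C_now = 65.68 * 95.752/100 = 62.89 Ah
Step 3: E_pack = V * C_now = 315.9 * 62.89 = 19867 Wh
Step 4: range = E_pack / consumption = 19867 / 208.8 = 95.15 km

95.15 km


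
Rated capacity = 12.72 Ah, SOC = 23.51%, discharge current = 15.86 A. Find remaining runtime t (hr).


Step 1: remaining = SOC/100 * C_total = 23.51/100 * 12.72 = 2.9905 Ah
Step 2: t = remaining / I = 2.9905 / 15.86 = 0.1886 hr

0.1886 hr


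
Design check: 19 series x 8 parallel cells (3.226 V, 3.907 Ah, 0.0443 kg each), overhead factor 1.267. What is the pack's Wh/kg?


Step 1: V_pack = 19 * 3.226 = 61.294 V
Step 2: C_pack = 8 * 3.907 = 31.256 Ah
Step 3: E_pack = V_pack * C_pack = 61.294 * 31.256 = 1915.8 Wh
Step 4: m_pack = 19 * 8 * 0.0443 * 1.267 = 8.5315 kg
Step 5: ED = E_pack / m_pack = 1915.8 / 8.5315 = 224.6 Wh/kg

224.6 Wh/kg


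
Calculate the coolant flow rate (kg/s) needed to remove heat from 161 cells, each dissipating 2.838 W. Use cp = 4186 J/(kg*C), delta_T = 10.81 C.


Q_total = 161 * 2.838 = 456.92 W
m_dot = Q_total / (cp * dT) = 456.92 / (4186 * 10.81) = 0.01010 kg/s

0.01010 kg/s


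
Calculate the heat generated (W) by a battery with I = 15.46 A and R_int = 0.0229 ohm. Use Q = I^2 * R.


Q = I^2 * R = 15.46^2 * 0.0229 = 5.473 W

5.473 W


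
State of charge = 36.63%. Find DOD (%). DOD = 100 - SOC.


Complement of SOC: DOD = 100% - 36.63% = 63.37%

63.37%


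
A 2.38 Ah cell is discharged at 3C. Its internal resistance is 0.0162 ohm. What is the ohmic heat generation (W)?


Step 1: I = C_rate * capacity = 3 * 2.38 = 7.14 A
Step 2: Q = I^2 * R = 7.14^2 * 0.0162 = 50.98 * 0.0162 = 0.8259 W

0.8259 W


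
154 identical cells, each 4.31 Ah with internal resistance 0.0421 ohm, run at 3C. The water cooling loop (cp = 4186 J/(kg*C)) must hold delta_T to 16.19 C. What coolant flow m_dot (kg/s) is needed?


Step 1: I = 3 * 4.31 = 12.93 A
Step 2: Q_cell = I^2 * R = 12.93^2 * 0.0421 = 7.0385 W
Step 3: Q_total = 154 * 7.0385 = 1083.9 W
Step 4: m_dot = Q_total / (cp * dT) = 1083.9 / (4186 * 16.19) = 0.01599 kg/s

0.01599 kg/s


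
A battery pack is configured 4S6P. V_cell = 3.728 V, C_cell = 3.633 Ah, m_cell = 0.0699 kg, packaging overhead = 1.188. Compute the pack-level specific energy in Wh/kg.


Step 1: V_pack = 4 * 3.728 = 14.912 V
Step 2: C_pack = 6 * 3.633 = 21.798 Ah
Step 3: E_pack = V_pack * C_pack = 14.912 * 21.798 = 325.05 Wh
Step 4: m_pack = 4 * 6 * 0.0699 * 1.188 = 1.993 kg
Step 5: ED = E_pack / m_pack = 325.05 / 1.993 = 163.1 Wh/kg

163.1 Wh/kg


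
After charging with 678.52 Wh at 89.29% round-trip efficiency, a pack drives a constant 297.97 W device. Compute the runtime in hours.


Step 1: E_discharge = eta/100 * E_charge = 89.29/100 * 678.52 = 605.85 Wh
Step 2: t = E_discharge / P = 605.85 / 297.97 = 2.033 hr

2.033 hr


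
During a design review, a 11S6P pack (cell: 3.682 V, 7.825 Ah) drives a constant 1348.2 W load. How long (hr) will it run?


Step 1: E_pack = Ns * V_cell * Np * C_cell = 11 * 3.682 * 6 * 7.825 = 1901.6 Wh
Step 2: t = E_pack / P = 1901.6 / 1348.2 = 1.410 hr

1.410 hr


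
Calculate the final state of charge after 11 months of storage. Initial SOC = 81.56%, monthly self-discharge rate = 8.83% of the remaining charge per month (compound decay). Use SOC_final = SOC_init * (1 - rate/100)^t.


decay = (1 - 8.83/100)^11 = 0.36172
SOC_final = 81.56 * 0.36172 = 29.50%

29.50%


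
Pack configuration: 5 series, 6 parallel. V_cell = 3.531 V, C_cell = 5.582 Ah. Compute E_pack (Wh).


E = Ns * Vcell * Np * Ccell = 5 * 3.531 * 6 * 5.582 = 591.3 Wh

591.3 Wh


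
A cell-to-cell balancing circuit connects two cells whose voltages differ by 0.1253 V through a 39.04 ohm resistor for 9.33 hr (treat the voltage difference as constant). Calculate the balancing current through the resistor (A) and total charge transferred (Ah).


I_bal = dV / R = 0.1253 / 39.04 = 0.0032095 A
Q = I_bal * t = 0.0032095 * 9.33 = 0.02994 Ah

I=0.0032095 A, Q=0.02994 Ah


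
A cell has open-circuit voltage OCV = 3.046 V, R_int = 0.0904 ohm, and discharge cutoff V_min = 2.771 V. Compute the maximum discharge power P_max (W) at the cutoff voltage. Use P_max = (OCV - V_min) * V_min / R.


dV = OCV - V_min = 0.275 V (so I_max = dV / R)
P_max = dV * V_min / R = 0.275 * 2.771 / 0.0904 = 8.429 W

8.429 W


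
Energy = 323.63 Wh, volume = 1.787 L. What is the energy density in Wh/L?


Volumetric ED = 323.63 Wh / 1.787 L = 181.1 Wh/L

181.1 Wh/L


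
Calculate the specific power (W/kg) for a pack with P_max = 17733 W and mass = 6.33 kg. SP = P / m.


Specific power = 17733 W / 6.33 kg = 2801 W/kg

2801 W/kg


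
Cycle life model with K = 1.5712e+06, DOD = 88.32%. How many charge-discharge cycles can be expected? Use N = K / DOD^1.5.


Step 1: DOD^1.5 = 88.32^1.5 = 830.02
Step 2: N = 1.5712e+06 / 830.02 = 1893 cycles

1893 cycles


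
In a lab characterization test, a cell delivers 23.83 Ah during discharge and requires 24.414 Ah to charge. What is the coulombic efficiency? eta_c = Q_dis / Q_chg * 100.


Coulombic efficiency = 23.83/24.414 * 100% = 97.61%

97.61%


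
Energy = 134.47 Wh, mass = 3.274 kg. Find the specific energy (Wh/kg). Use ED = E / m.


ED = E / m = 134.47 / 3.274 = 41.07 Wh/kg

41.07 Wh/kg


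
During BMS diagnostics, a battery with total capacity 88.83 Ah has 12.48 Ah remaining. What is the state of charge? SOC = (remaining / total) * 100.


SOC% = 12.48 / 88.83 * 100 = 14.05%

14.05%


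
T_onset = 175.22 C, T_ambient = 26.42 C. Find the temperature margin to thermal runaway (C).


Safety margin = 175.22 C - 26.42 C = 148.8 C

148.8 C


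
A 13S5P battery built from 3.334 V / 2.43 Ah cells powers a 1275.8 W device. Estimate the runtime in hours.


Step 1: E_pack = Ns * V_cell * Np * C_cell = 13 * 3.334 * 5 * 2.43 = 526.61 Wh
Step 2: t = E_pack / P = 526.61 / 1275.8 = 0.4128 hr

0.4128 hr


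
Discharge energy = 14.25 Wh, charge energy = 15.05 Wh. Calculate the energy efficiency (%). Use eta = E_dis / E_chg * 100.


eta_e = E_dis / E_chg * 100 = 14.25 / 15.05 * 100 = 94.68%

94.68%


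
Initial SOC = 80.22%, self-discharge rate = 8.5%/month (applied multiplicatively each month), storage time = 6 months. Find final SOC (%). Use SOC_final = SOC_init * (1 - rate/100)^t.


Monthly retention factor = 1 - 8.5/100 = 0.915
Over 6 months: factor^6 = 0.58685
SOC_final = 80.22 * 0.58685 = 47.08%

47.08%


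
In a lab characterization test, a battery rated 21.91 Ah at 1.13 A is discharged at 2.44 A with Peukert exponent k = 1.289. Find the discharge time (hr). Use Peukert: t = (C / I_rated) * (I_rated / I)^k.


t_rated = C / I_rated = 21.91 / 1.13 = 19.389 hr
(I_rated/I)^k = (0.46311)^1.289 = 0.37074
t = t_rated * (I_rated/I)^k = 19.389 * 0.37074 = 7.188 hr

7.188 hr


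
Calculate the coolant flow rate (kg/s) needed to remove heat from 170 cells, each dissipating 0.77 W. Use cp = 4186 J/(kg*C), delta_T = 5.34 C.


Q_total = 170 * 0.77 = 130.9 W
m_dot = Q_total / (cp * dT) = 130.9 / (4186 * 5.34) = 0.005856 kg/s

0.005856 kg/s


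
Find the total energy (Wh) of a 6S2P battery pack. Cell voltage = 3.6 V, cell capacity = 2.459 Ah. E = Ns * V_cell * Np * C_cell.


E = Ns * Vcell * Np * Ccell = 6 * 3.6 * 2 * 2.459 = 106.2 Wh

106.2 Wh


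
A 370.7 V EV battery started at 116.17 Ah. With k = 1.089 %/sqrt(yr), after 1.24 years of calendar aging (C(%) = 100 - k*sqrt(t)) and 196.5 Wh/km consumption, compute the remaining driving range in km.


Step 1: capacity retention = 100 - 1.089 * sqrt(1.24) = 100 - 1.089 * 1.1136 = 98.787%
Step 2: C_now = 116.17 * 98.787/100 = 114.76 Ah
Step 3: E_pack = V * C_now = 370.7 * 114.76 = 42542 Wh
Step 4: range = E_pack / consumption = 42542 / 196.5 = 216.5 km

216.5 km


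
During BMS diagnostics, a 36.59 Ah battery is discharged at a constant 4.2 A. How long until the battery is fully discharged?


Runtime = 36.59 Ah / 4.2 A = 8.712 hr

8.712 hr


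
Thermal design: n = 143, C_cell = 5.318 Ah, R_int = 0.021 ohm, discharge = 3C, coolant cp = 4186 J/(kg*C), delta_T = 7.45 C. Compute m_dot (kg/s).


Step 1: I = 3 * 5.318 = 15.954 A
Step 2: Q_cell = I^2 * R = 15.954^2 * 0.021 = 5.3451 W
Step 3: Q_total = 143 * 5.3451 = 764.35 W
Step 4: m_dot = Q_total / (cp * dT) = 764.35 / (4186 * 7.45) = 0.02451 kg/s

0.02451 kg/s


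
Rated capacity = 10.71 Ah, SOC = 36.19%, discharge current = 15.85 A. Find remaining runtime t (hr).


Step 1: remaining = SOC/100 * C_total = 36.19/100 * 10.71 = 3.8759 Ah
Step 2: t = remaining / I = 3.8759 / 15.85 = 0.2445 hr

0.2445 hr


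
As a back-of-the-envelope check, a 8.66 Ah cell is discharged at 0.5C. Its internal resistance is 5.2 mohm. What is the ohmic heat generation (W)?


Convert: R = 5.2 mohm = 0.0052 ohm
Step 1: I = C_rate * capacity = 0.5 * 8.66 = 4.33 A
Step 2: Q = I^2 * R = 4.33^2 * 0.0052 = 18.749 * 0.0052 = 0.09749 W

0.09749 W


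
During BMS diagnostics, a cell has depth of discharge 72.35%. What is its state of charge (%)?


SOC = 100 - DOD = 100 - 72.35 = 27.65%

27.65%


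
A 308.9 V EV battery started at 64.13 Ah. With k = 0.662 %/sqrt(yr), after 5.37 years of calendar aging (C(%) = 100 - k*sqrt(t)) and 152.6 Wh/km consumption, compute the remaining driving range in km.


Step 1: capacity retention = 100 - 0.662 * sqrt(5.37) = 100 - 0.662 * 2.3173 = 98.466%
Step 2: C_now = 64.13 * 98.466/100 = 63.146 Ah
Step 3: E_pack = V * C_now = 308.9 * 63.146 = 19506 Wh
Step 4: range = E_pack / consumption = 19506 / 152.6 = 127.8 km

127.8 km


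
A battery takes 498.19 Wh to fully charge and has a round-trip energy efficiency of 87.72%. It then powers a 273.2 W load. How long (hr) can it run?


Step 1: E_discharge = eta/100 * E_charge = 87.72/100 * 498.19 = 437.01 Wh
Step 2: t = E_discharge / P = 437.01 / 273.2 = 1.600 hr

1.600 hr


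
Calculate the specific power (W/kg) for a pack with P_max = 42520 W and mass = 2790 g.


Convert: m = 2790 g = 2.79 kg
SP = P / m = 42520 / 2.79 = 15240 W/kg

15240 W/kg


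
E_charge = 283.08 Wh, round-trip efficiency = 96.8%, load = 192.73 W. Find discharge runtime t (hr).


Step 1: E_discharge = eta/100 * E_charge = 96.8/100 * 283.08 = 274.02 Wh
Step 2: t = E_discharge / P = 274.02 / 192.73 = 1.422 hr

1.422 hr


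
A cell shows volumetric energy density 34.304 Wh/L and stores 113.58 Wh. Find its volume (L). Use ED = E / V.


V = E / ED = 113.58 / 34.304 = 3.311 L

3.311 L


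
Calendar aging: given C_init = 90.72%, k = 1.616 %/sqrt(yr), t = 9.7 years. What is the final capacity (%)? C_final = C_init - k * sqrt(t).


sqrt(t) = sqrt(9.7) = 3.1145
C_final = 90.72 - 1.616 * 3.1145 = 85.69%

85.69%


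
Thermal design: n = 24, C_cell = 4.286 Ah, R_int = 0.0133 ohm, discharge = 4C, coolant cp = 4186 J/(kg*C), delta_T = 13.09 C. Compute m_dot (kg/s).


Step 1: I = 4 * 4.286 = 17.144 A
Step 2: Q_cell = I^2 * R = 17.144^2 * 0.0133 = 3.9091 W
Step 3: Q_total = 24 * 3.9091 = 93.818 W
Step 4: m_dot = Q_total / (cp * dT) = 93.818 / (4186 * 13.09) = 0.001712 kg/s

0.001712 kg/s


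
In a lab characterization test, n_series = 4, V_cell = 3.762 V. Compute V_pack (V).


V_pack = n * V_cell = 4 * 3.762 = 15.048 V

15.048 V


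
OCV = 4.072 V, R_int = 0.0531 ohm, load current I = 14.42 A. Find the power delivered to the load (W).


Step 1: V_terminal = OCV - I*R = 4.072 - 14.42 * 0.0531 = 3.3063 V
Step 2: P_out = V_terminal * I = 3.3063 * 14.42 = 47.68 W

47.68 W


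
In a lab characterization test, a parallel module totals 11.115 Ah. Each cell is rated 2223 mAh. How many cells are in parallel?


Convert: C_cell = 2223 mAh = 2.223 Ah
n = C_total / C_cell = 11.115 / 2.223 = 5

5


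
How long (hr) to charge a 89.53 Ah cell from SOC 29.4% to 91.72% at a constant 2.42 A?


Step 1: dSOC = 91.72% - 29.4% = 62.32%
Step 2: delta_Ah = 89.53 * 62.32 / 100 = 55.795 Ah
Step 3: t = 55.795 / 2.42 = 23.06 hr

23.06 hr


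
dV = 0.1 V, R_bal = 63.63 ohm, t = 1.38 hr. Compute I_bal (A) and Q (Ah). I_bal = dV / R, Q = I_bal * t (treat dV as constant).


I_bal = dV / R = 0.1 / 63.63 = 0.0015716 A
Q = I_bal * t = 0.0015716 * 1.38 = 0.002169 Ah

I=0.0015716 A, Q=0.002169 Ah


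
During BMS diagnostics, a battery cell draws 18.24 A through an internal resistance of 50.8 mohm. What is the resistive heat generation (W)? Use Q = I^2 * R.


Convert: R = 50.8 mohm = 0.0508 ohm
Q = I^2 * R = 18.24^2 * 0.0508 = 16.90 W

16.90 W


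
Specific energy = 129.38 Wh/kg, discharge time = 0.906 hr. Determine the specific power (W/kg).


P_specific = E / t = 129.38 / 0.906 = 142.8 W/kg

142.8 W/kg


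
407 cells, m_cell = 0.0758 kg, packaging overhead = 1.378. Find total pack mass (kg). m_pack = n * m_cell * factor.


m_pack = n * m_cell * overhead = 407 * 0.0758 * 1.378 = 42.51 kg

42.51 kg


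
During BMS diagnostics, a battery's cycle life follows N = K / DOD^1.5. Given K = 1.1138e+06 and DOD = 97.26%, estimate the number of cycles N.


DOD^1.5 = 959.18
N = K / DOD^1.5 = 1.1138e+06 / 959.18 = 1161

1161 cycles


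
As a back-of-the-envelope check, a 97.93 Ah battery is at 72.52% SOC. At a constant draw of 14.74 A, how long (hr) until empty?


Step 1: remaining = SOC/100 * C_total = 72.52/100 * 97.93 = 71.019 Ah
Step 2: t = remaining / I = 71.019 / 14.74 = 4.818 hr

4.818 hr


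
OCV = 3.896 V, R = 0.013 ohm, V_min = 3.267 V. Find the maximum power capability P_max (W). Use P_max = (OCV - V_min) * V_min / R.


P_max = (OCV - V_min) * V_min / R = (3.896 - 3.267) * 3.267 / 0.013 = 0.629 * 3.267 / 0.013 = 158.1 W

158.1 W


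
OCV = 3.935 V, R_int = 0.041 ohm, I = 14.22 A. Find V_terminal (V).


V = OCV - I*R = 3.935 - 14.22 * 0.041 = 3.352 V

3.352 V


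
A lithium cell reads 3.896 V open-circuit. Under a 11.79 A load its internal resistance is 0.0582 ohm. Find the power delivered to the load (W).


Step 1: V_terminal = OCV - I*R = 3.896 - 11.79 * 0.0582 = 3.2098 V
Step 2: P_out = V_terminal * I = 3.2098 * 11.79 = 37.84 W

37.84 W


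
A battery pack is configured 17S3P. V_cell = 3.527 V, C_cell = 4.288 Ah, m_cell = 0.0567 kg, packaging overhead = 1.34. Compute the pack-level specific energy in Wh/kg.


Step 1: V_pack = 17 * 3.527 = 59.959 V
Step 2: C_pack = 3 * 4.288 = 12.864 Ah
Step 3: E_pack = V_pack * C_pack = 59.959 * 12.864 = 771.31 Wh
Step 4: m_pack = 17 * 3 * 0.0567 * 1.34 = 3.8749 kg
Step 5: ED = E_pack / m_pack = 771.31 / 3.8749 = 199.1 Wh/kg

199.1 Wh/kg


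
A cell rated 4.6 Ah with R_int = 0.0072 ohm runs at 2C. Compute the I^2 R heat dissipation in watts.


Step 1: I = C_rate * capacity = 2 * 4.6 = 9.2 A
Step 2: Q = I^2 * R = 9.2^2 * 0.0072 = 84.64 * 0.0072 = 0.6094 W

0.6094 W


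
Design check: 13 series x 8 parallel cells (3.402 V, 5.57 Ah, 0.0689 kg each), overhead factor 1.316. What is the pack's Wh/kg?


Step 1: V_pack = 13 * 3.402 = 44.226 V
Step 2: C_pack = 8 * 5.57 = 44.56 Ah
Step 3: E_pack = V_pack * C_pack = 44.226 * 44.56 = 1970.7 Wh
Step 4: m_pack = 13 * 8 * 0.0689 * 1.316 = 9.4299 kg
Step 5: ED = E_pack / m_pack = 1970.7 / 9.4299 = 209.0 Wh/kg

209.0 Wh/kg


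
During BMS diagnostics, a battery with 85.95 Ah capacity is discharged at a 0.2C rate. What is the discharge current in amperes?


I = C_rate * capacity = 0.2 * 85.95 = 17.19 A

17.19 A


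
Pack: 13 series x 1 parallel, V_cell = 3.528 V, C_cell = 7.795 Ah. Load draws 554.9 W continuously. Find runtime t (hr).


Step 1: E_pack = Ns * V_cell * Np * C_cell = 13 * 3.528 * 1 * 7.795 = 357.51 Wh
Step 2: t = E_pack / P = 357.51 / 554.9 = 0.6443 hr

0.6443 hr


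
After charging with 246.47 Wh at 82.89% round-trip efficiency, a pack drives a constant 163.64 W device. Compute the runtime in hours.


Step 1: E_discharge = eta/100 * E_charge = 82.89/100 * 246.47 = 204.3 Wh
Step 2: t = E_discharge / P = 204.3 / 163.64 = 1.248 hr

1.248 hr


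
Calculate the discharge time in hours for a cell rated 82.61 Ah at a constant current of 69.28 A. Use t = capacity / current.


Runtime = 82.61 Ah / 69.28 A = 1.192 hr

1.192 hr


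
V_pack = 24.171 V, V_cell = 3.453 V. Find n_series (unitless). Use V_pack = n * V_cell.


Rearranging: n = V_pack / V_cell = 24.171 / 3.453 = 7 cells

7


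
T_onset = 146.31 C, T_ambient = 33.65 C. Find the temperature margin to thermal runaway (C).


Safety margin = 146.31 C - 33.65 C = 112.66 C

112.66 C


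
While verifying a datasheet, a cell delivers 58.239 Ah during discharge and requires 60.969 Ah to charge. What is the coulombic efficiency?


Coulombic efficiency = 58.239/60.969 * 100% = 95.52%

95.52%


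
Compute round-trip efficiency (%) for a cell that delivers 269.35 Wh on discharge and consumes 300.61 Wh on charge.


eta_e = E_dis / E_chg * 100 = 269.35 / 300.61 * 100 = 89.60%

89.60%


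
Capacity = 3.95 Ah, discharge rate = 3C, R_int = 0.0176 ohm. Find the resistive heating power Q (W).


Step 1: I = C_rate * capacity = 3 * 3.95 = 11.85 A
Step 2: Q = I^2 * R = 11.85^2 * 0.0176 = 140.42 * 0.0176 = 2.471 W

2.471 W


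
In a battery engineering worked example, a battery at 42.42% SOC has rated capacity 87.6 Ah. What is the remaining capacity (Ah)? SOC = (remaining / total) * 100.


remaining = SOC / 100 * total = 42.42 / 100 * 87.6 = 37.16 Ah

37.16 Ah


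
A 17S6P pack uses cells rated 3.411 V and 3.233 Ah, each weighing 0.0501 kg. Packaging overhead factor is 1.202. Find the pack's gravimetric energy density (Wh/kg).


Step 1: V_pack = 17 * 3.411 = 57.987 V
Step 2: C_pack = 6 * 3.233 = 19.398 Ah
Step 3: E_pack = V_pack * C_pack = 57.987 * 19.398 = 1124.8 Wh
Step 4: m_pack = 17 * 6 * 0.0501 * 1.202 = 6.1425 kg
Step 5: ED = E_pack / m_pack = 1124.8 / 6.1425 = 183.1 Wh/kg

183.1 Wh/kg


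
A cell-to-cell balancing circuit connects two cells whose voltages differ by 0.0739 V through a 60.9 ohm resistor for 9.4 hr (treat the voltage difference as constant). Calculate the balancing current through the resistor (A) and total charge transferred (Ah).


First, Ohm's law: I_bal = 0.0739 V / 60.9 ohm = 0.0012135 A
Then Q = I * t = 0.0012135 A * 9.4 hr = 0.01141 Ah

I=0.0012135 A, Q=0.01141 Ah
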